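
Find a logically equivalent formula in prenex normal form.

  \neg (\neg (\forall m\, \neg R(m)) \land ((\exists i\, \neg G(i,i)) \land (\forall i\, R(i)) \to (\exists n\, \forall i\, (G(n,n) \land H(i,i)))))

First replace A → B with ¬A ∨ B.
  \neg (\neg (\forall m\, \neg R(m)) \land (\neg ((\exists i\, \neg G(i,i)) \land (\forall i\, R(i))) \lor (\exists n\, \forall i\, (G(n,n) \land H(i,i)))))
Drive negations inward (¬∀x A ≡ ∃x ¬A, ¬∃x A ≡ ∀x ¬A, De Morgan for ∧/∨):
  (\forall m\, \neg R(m)) \lor (\exists i\, \neg G(i,i)) \land (\forall i\, R(i)) \land (\forall n\, \exists i\, (\neg G(n,n) \lor \neg H(i,i)))
Standardize variables apart so no two quantifiers bind the same name: i↦z, i↦v1.
  (\forall m\, \neg R(m)) \lor (\exists i\, \neg G(i,i)) \land (\forall z\, R(z)) \land (\forall n\, \exists v1\, (\neg G(n,n) \lor \neg H(v1,v1)))
Pull the quantifiers to the front (each side's bound variable is not free in the other side):
  \forall m\, \exists i\, \forall z\, \forall n\, \exists v1\, (\neg R(m) \lor \neg G(i,i) \land R(z) \land (\neg G(n,n) \lor \neg H(v1,v1)))

\forall m\, \exists i\, \forall z\, \forall n\, \exists v1\, (\neg R(m) \lor \neg G(i,i) \land R(z) \land (\neg G(n,n) \lor \neg H(v1,v1)))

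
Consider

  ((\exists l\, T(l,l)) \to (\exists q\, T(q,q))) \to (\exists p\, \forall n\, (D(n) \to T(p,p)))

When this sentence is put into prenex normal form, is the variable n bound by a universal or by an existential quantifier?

First replace A → B with ¬A ∨ B.
  \neg (\neg (\exists l\, T(l,l)) \lor (\exists q\, T(q,q))) \lor (\exists p\, \forall n\, (\neg D(n) \lor T(p,p)))
Move each ¬ inward, flipping quantifiers it crosses:
  (\exists l\, T(l,l)) \land (\forall q\, \neg T(q,q)) \lor (\exists p\, \forall n\, (\neg D(n) \lor T(p,p)))
All bound variables are already distinct, so no renaming is needed.
Extract every quantifier outward, since the variables are now distinct and don't occur free across branches:
  \exists l\, \forall q\, \exists p\, \forall n\, (T(l,l) \land \neg T(q,q) \lor \neg D(n) \lor T(p,p))
The quantifier \forall n sits under an even number of negations (counting the antecedent side of each →), so it remains universal.

universal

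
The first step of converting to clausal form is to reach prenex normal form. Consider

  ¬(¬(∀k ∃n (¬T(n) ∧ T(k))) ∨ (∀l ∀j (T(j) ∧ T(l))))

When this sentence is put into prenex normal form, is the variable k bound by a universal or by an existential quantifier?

Move each ¬ inward, flipping quantifiers it crosses:
  (∀k ∃n (¬T(n) ∧ T(k))) ∧ (∃l ∃j (¬T(j) ∨ ¬T(l)))
All bound variables are already distinct, so no renaming is needed.
Finally move all quantifiers to the prefix:
  ∀k ∃n ∃l ∃j (¬T(n) ∧ T(k) ∧ (¬T(j) ∨ ¬T(l)))
The quantifier ∀k sits under an even number of negations, so it remains universal.

universal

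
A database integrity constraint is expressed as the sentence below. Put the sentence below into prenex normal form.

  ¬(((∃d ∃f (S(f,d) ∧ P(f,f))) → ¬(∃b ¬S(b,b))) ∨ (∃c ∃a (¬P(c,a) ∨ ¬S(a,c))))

∃d ∃f ∃b ∀c ∀a (S(f,d) ∧ P(f,f) ∧ ¬S(b,b) ∧ P(c,a) ∧ S(a,c))

Eliminate → and ↔ using ¬ and ∨.
  ¬(¬(∃d ∃f (S(f,d) ∧ P(f,f))) ∨ ¬(∃b ¬S(b,b)) ∨ (∃c ∃a (¬P(c,a) ∨ ¬S(a,c))))
Push ¬ through the quantifiers and connectives to reach negation normal form:
  (∃d ∃f (S(f,d) ∧ P(f,f))) ∧ (∃b ¬S(b,b)) ∧ (∀c ∀a (P(c,a) ∧ S(a,c)))
All bound variables are already distinct, so no renaming is needed.
Extract every quantifier outward, since the variables are now distinct and don't occur free across branches:
  ∃d ∃f ∃b ∀c ∀a (S(f,d) ∧ P(f,f) ∧ ¬S(b,b) ∧ P(c,a) ∧ S(a,c))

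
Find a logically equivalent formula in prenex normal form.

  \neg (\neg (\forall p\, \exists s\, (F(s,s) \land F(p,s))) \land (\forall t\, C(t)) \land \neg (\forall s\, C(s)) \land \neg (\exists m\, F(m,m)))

Drive negations inward (¬∀x A ≡ ∃x ¬A, ¬∃x A ≡ ∀x ¬A, De Morgan for ∧/∨):
  (\forall p\, \exists s\, (F(s,s) \land F(p,s))) \lor (\exists t\, \neg C(t)) \lor (\forall s\, C(s)) \lor (\exists m\, F(m,m))
Rename bound variables to avoid capture: s↦r.
  (\forall p\, \exists s\, (F(s,s) \land F(p,s))) \lor (\exists t\, \neg C(t)) \lor (\forall r\, C(r)) \lor (\exists m\, F(m,m))
Extract every quantifier outward, since the variables are now distinct and don't occur free across branches:
  \forall p\, \exists s\, \exists t\, \forall r\, \exists m\, (F(s,s) \land F(p,s) \lor \neg C(t) \lor C(r) \lor F(m,m))

\forall p\, \exists s\, \exists t\, \forall r\, \exists m\, (F(s,s) \land F(p,s) \lor \neg C(t) \lor C(r) \lor F(m,m))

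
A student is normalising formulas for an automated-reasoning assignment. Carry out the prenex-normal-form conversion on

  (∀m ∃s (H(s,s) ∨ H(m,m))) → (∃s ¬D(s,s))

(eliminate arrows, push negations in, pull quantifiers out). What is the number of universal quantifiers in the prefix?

1

Eliminate → and ↔ using ¬ and ∨.
  ¬(∀m ∃s (H(s,s) ∨ H(m,m))) ∨ (∃s ¬D(s,s))
Push ¬ through the quantifiers and connectives to reach negation normal form:
  (∃m ∀s (¬H(s,s) ∧ ¬H(m,m))) ∨ (∃s ¬D(s,s))
Give each quantifier a distinct variable: s↦z1.
  (∃m ∀s (¬H(s,s) ∧ ¬H(m,m))) ∨ (∃z1 ¬D(z1,z1))
Extract every quantifier outward, since the variables are now distinct and don't occur free across branches:
  ∃m ∀s ∃z1 (¬H(s,s) ∧ ¬H(m,m) ∨ ¬D(z1,z1))
The prefix is ∃m ∀s ∃z1: 1 universal, 2 existential.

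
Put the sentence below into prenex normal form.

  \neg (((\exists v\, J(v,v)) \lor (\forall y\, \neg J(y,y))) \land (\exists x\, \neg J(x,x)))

Move each ¬ inward, flipping quantifiers it crosses:
  (\forall v\, \neg J(v,v)) \land (\exists y\, J(y,y)) \lor (\forall x\, J(x,x))
All bound variables are already distinct, so no renaming is needed.
Extract every quantifier outward, since the variables are now distinct and don't occur free across branches:
  \forall v\, \exists y\, \forall x\, (\neg J(v,v) \land J(y,y) \lor J(x,x))

\forall v\, \exists y\, \forall x\, (\neg J(v,v) \land J(y,y) \lor J(x,x))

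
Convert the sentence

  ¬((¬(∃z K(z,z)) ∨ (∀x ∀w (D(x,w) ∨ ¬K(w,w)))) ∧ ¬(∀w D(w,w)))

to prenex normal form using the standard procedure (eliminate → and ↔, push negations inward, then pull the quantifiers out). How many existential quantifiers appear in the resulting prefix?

Push ¬ through the quantifiers and connectives to reach negation normal form:
  (∃z K(z,z)) ∧ (∃x ∃w (¬D(x,w) ∧ K(w,w))) ∨ (∀w D(w,w))
Rename bound variables to avoid capture: w↦t.
  (∃z K(z,z)) ∧ (∃x ∃w (¬D(x,w) ∧ K(w,w))) ∨ (∀t D(t,t))
Finally move all quantifiers to the prefix:
  ∃z ∃x ∃w ∀t (K(z,z) ∧ ¬D(x,w) ∧ K(w,w) ∨ D(t,t))
The prefix is ∃z ∃x ∃w ∀t: 1 universal, 3 existential.

3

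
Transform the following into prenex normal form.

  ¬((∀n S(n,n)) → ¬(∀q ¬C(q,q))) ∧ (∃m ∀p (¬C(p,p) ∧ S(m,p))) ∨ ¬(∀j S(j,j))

∀n ∀q ∃m ∀p ∃j (S(n,n) ∧ ¬C(q,q) ∧ ¬C(p,p) ∧ S(m,p) ∨ ¬S(j,j))

Eliminate → and ↔ using ¬ and ∨.
  ¬(¬(∀n S(n,n)) ∨ ¬(∀q ¬C(q,q))) ∧ (∃m ∀p (¬C(p,p) ∧ S(m,p))) ∨ ¬(∀j S(j,j))
Drive negations inward (¬∀x A ≡ ∃x ¬A, ¬∃x A ≡ ∀x ¬A, De Morgan for ∧/∨):
  (∀n S(n,n)) ∧ (∀q ¬C(q,q)) ∧ (∃m ∀p (¬C(p,p) ∧ S(m,p))) ∨ (∃j ¬S(j,j))
All bound variables are already distinct, so no renaming is needed.
Finally move all quantifiers to the prefix:
  ∀n ∀q ∃m ∀p ∃j (S(n,n) ∧ ¬C(q,q) ∧ ¬C(p,p) ∧ S(m,p) ∨ ¬S(j,j))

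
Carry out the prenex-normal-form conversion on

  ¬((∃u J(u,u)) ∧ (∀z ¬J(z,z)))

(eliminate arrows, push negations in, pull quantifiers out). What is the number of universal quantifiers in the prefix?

1

Drive negations inward (¬∀x A ≡ ∃x ¬A, ¬∃x A ≡ ∀x ¬A, De Morgan for ∧/∨):
  (∀u ¬J(u,u)) ∨ (∃z J(z,z))
Finally move all quantifiers to the prefix:
  ∀u ∃z (¬J(u,u) ∨ J(z,z))
The prefix is ∀u ∃z: 1 universal, 1 existential.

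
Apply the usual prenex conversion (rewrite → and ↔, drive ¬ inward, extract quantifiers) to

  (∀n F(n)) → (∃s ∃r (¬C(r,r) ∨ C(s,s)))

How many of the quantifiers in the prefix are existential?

3

Rewrite implications/biconditionals: A → B as ¬A ∨ B.
  ¬(∀n F(n)) ∨ (∃s ∃r (¬C(r,r) ∨ C(s,s)))
Push ¬ through the quantifiers and connectives to reach negation normal form:
  (∃n ¬F(n)) ∨ (∃s ∃r (¬C(r,r) ∨ C(s,s)))
Finally move all quantifiers to the prefix:
  ∃n ∃s ∃r (¬F(n) ∨ ¬C(r,r) ∨ C(s,s))
The prefix is ∃n ∃s ∃r: 0 universal, 3 existential.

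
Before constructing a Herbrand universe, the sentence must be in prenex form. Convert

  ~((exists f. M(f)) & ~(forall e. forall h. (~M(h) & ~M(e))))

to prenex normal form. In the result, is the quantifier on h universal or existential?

Move each ¬ inward, flipping quantifiers it crosses:
  (forall f. ~M(f)) | (forall e. forall h. (~M(h) & ~M(e)))
Extract every quantifier outward, since the variables are now distinct and don't occur free across branches:
  forall f. forall e. forall h. (~M(f) | ~M(h) & ~M(e))
The quantifier forall h sits under an even number of negations, so it remains universal.

universal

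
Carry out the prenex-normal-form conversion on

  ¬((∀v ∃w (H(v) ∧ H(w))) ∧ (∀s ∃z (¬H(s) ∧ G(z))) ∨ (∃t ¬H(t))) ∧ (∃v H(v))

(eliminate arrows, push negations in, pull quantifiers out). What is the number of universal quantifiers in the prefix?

3

Push ¬ through the quantifiers and connectives to reach negation normal form:
  ((∃v ∀w (¬H(v) ∨ ¬H(w))) ∨ (∃s ∀z (H(s) ∨ ¬G(z)))) ∧ (∀t H(t)) ∧ (∃v H(v))
Standardize variables apart so no two quantifiers bind the same name: v↦p.
  ((∃v ∀w (¬H(v) ∨ ¬H(w))) ∨ (∃s ∀z (H(s) ∨ ¬G(z)))) ∧ (∀t H(t)) ∧ (∃p H(p))
Finally move all quantifiers to the prefix:
  ∃v ∀w ∃s ∀z ∀t ∃p ((¬H(v) ∨ ¬H(w) ∨ H(s) ∨ ¬G(z)) ∧ H(t) ∧ H(p))
The prefix is ∃v ∀w ∃s ∀z ∀t ∃p: 3 universal, 3 existential.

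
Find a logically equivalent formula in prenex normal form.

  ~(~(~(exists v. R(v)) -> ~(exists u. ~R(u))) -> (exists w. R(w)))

forall v. exists u. forall w. (~R(v) & ~R(u) & ~R(w))

First replace A → B with ¬A ∨ B.
  ~(~~(~~(exists v. R(v)) | ~(exists u. ~R(u))) | (exists w. R(w)))
Move each ¬ inward, flipping quantifiers it crosses:
  (forall v. ~R(v)) & (exists u. ~R(u)) & (forall w. ~R(w))
Finally move all quantifiers to the prefix:
  forall v. exists u. forall w. (~R(v) & ~R(u) & ~R(w))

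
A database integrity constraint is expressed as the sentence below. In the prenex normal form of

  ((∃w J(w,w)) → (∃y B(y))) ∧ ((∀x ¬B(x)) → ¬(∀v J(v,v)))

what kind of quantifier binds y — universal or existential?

existential

Rewrite implications/biconditionals: A → B as ¬A ∨ B.
  (¬(∃w J(w,w)) ∨ (∃y B(y))) ∧ (¬(∀x ¬B(x)) ∨ ¬(∀v J(v,v)))
Drive negations inward (¬∀x A ≡ ∃x ¬A, ¬∃x A ≡ ∀x ¬A, De Morgan for ∧/∨):
  ((∀w ¬J(w,w)) ∨ (∃y B(y))) ∧ ((∃x B(x)) ∨ (∃v ¬J(v,v)))
All bound variables are already distinct, so no renaming is needed.
Finally move all quantifiers to the prefix:
  ∀w ∃y ∃x ∃v ((¬J(w,w) ∨ B(y)) ∧ (B(x) ∨ ¬J(v,v)))
The quantifier ∃y sits under an even number of negations (counting the antecedent side of each →), so it remains existential.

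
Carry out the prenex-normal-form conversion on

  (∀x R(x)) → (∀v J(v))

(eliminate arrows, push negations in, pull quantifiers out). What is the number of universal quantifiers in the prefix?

1

Rewrite implications/biconditionals: A → B as ¬A ∨ B.
  ¬(∀x R(x)) ∨ (∀v J(v))
Push ¬ through the quantifiers and connectives to reach negation normal form:
  (∃x ¬R(x)) ∨ (∀v J(v))
All bound variables are already distinct, so no renaming is needed.
Pull the quantifiers to the front (each side's bound variable is not free in the other side):
  ∃x ∀v (¬R(x) ∨ J(v))
The prefix is ∃x ∀v: 1 universal, 1 existential.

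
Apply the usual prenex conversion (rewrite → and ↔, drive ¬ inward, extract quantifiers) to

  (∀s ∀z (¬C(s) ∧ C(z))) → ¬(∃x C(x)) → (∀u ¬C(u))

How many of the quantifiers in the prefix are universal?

1

Eliminate → and ↔ using ¬ and ∨.
  ¬(∀s ∀z (¬C(s) ∧ C(z))) ∨ ¬¬(∃x C(x)) ∨ (∀u ¬C(u))
Drive negations inward (¬∀x A ≡ ∃x ¬A, ¬∃x A ≡ ∀x ¬A, De Morgan for ∧/∨):
  (∃s ∃z (C(s) ∨ ¬C(z))) ∨ (∃x C(x)) ∨ (∀u ¬C(u))
All bound variables are already distinct, so no renaming is needed.
Finally move all quantifiers to the prefix:
  ∃s ∃z ∃x ∀u (C(s) ∨ ¬C(z) ∨ C(x) ∨ ¬C(u))
The prefix is ∃s ∃z ∃x ∀u: 1 universal, 3 existential.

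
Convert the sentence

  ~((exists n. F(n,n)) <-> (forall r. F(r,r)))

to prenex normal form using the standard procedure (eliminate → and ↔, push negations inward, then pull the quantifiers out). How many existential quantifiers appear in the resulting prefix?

2

First replace A → B with ¬A ∨ B; A ↔ B as (¬A ∨ B) ∧ (¬B ∨ A).
  ~((~(exists n. F(n,n)) | (forall r. F(r,r))) & (~(forall r. F(r,r)) | (exists n. F(n,n))))
Move each ¬ inward, flipping quantifiers it crosses:
  (exists n. F(n,n)) & (exists r. ~F(r,r)) | (forall r. F(r,r)) & (forall n. ~F(n,n))
Give each quantifier a distinct variable: r↦z1, n↦t.
  (exists n. F(n,n)) & (exists r. ~F(r,r)) | (forall z1. F(z1,z1)) & (forall t. ~F(t,t))
Pull the quantifiers to the front (each side's bound variable is not free in the other side):
  exists n. exists r. forall z1. forall t. (F(n,n) & ~F(r,r) | F(z1,z1) & ~F(t,t))
The prefix is exists n exists r forall z1 forall t: 2 universal, 2 existential.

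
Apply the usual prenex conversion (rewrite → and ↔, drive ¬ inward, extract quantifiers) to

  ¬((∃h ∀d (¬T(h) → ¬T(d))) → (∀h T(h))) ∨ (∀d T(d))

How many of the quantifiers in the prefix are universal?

Eliminate → and ↔ using ¬ and ∨.
  ¬(¬(∃h ∀d (¬¬T(h) ∨ ¬T(d))) ∨ (∀h T(h))) ∨ (∀d T(d))
Move each ¬ inward, flipping quantifiers it crosses:
  (∃h ∀d (T(h) ∨ ¬T(d))) ∧ (∃h ¬T(h)) ∨ (∀d T(d))
Rename bound variables to avoid capture: h↦p, d↦s.
  (∃h ∀d (T(h) ∨ ¬T(d))) ∧ (∃p ¬T(p)) ∨ (∀s T(s))
Extract every quantifier outward, since the variables are now distinct and don't occur free across branches:
  ∃h ∀d ∃p ∀s ((T(h) ∨ ¬T(d)) ∧ ¬T(p) ∨ T(s))
The prefix is ∃h ∀d ∃p ∀s: 2 universal, 2 existential.

2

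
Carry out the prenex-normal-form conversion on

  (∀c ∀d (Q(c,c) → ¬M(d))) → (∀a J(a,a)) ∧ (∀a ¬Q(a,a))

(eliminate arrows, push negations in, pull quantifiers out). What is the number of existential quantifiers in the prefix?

Eliminate → and ↔ using ¬ and ∨.
  ¬(∀c ∀d (¬Q(c,c) ∨ ¬M(d))) ∨ (∀a J(a,a)) ∧ (∀a ¬Q(a,a))
Move each ¬ inward, flipping quantifiers it crosses:
  (∃c ∃d (Q(c,c) ∧ M(d))) ∨ (∀a J(a,a)) ∧ (∀a ¬Q(a,a))
Rename bound variables to avoid capture: a↦z1.
  (∃c ∃d (Q(c,c) ∧ M(d))) ∨ (∀a J(a,a)) ∧ (∀z1 ¬Q(z1,z1))
Pull the quantifiers to the front (each side's bound variable is not free in the other side):
  ∃c ∃d ∀a ∀z1 (Q(c,c) ∧ M(d) ∨ J(a,a) ∧ ¬Q(z1,z1))
The prefix is ∃c ∃d ∀a ∀z1: 2 universal, 2 existential.

2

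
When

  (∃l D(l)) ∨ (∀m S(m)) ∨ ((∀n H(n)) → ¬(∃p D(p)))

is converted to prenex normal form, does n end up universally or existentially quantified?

Eliminate → and ↔ using ¬ and ∨.
  (∃l D(l)) ∨ (∀m S(m)) ∨ ¬(∀n H(n)) ∨ ¬(∃p D(p))
Push ¬ through the quantifiers and connectives to reach negation normal form:
  (∃l D(l)) ∨ (∀m S(m)) ∨ (∃n ¬H(n)) ∨ (∀p ¬D(p))
Extract every quantifier outward, since the variables are now distinct and don't occur free across branches:
  ∃l ∀m ∃n ∀p (D(l) ∨ S(m) ∨ ¬H(n) ∨ ¬D(p))
The quantifier ∀n sits under an odd number of negations (counting the antecedent side of each →), so it flips to ∃n.

existential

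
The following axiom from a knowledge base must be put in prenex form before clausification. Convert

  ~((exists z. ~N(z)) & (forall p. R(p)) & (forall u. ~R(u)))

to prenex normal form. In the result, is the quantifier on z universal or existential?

Push ¬ through the quantifiers and connectives to reach negation normal form:
  (forall z. N(z)) | (exists p. ~R(p)) | (exists u. R(u))
Extract every quantifier outward, since the variables are now distinct and don't occur free across branches:
  forall z. exists p. exists u. (N(z) | ~R(p) | R(u))
The quantifier exists z sits under an odd number of negations, so it flips to forall z.

universal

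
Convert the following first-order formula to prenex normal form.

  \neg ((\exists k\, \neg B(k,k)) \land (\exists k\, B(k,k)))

\forall k\, \forall x1\, (B(k,k) \lor \neg B(x1,x1))

Drive negations inward (¬∀x A ≡ ∃x ¬A, ¬∃x A ≡ ∀x ¬A, De Morgan for ∧/∨):
  (\forall k\, B(k,k)) \lor (\forall k\, \neg B(k,k))
Rename bound variables to avoid capture: k↦x1.
  (\forall k\, B(k,k)) \lor (\forall x1\, \neg B(x1,x1))
Pull the quantifiers to the front (each side's bound variable is not free in the other side):
  \forall k\, \forall x1\, (B(k,k) \lor \neg B(x1,x1))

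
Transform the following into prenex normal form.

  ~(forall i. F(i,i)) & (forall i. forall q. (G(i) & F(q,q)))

exists i. forall x. forall q. (~F(i,i) & G(x) & F(q,q))

Push ¬ through the quantifiers and connectives to reach negation normal form:
  (exists i. ~F(i,i)) & (forall i. forall q. (G(i) & F(q,q)))
Give each quantifier a distinct variable: i↦x.
  (exists i. ~F(i,i)) & (forall x. forall q. (G(x) & F(q,q)))
Finally move all quantifiers to the prefix:
  exists i. forall x. forall q. (~F(i,i) & G(x) & F(q,q))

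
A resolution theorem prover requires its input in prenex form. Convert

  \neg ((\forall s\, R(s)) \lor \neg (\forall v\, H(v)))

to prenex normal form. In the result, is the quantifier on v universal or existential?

universal

Move each ¬ inward, flipping quantifiers it crosses:
  (\exists s\, \neg R(s)) \land (\forall v\, H(v))
All bound variables are already distinct, so no renaming is needed.
Finally move all quantifiers to the prefix:
  \exists s\, \forall v\, (\neg R(s) \land H(v))
The quantifier \forall v sits under an even number of negations, so it remains universal.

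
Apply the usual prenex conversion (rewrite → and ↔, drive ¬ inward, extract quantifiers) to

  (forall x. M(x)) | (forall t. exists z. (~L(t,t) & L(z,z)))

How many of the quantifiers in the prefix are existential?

Finally move all quantifiers to the prefix:
  forall x. forall t. exists z. (M(x) | ~L(t,t) & L(z,z))
The prefix is forall x forall t exists z: 2 universal, 1 existential.

1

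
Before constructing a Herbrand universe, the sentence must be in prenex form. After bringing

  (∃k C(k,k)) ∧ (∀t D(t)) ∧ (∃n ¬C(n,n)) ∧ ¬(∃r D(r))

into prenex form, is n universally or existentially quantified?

Push ¬ through the quantifiers and connectives to reach negation normal form:
  (∃k C(k,k)) ∧ (∀t D(t)) ∧ (∃n ¬C(n,n)) ∧ (∀r ¬D(r))
All bound variables are already distinct, so no renaming is needed.
Pull the quantifiers to the front (each side's bound variable is not free in the other side):
  ∃k ∀t ∃n ∀r (C(k,k) ∧ D(t) ∧ ¬C(n,n) ∧ ¬D(r))
The quantifier ∃n sits under an even number of negations, so it remains existential.

existential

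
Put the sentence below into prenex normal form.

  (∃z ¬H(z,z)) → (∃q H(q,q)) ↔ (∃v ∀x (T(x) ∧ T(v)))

Eliminate → and ↔ using ¬ and ∨; A ↔ B as (¬A ∨ B) ∧ (¬B ∨ A).
  (¬(¬(∃z ¬H(z,z)) ∨ (∃q H(q,q))) ∨ (∃v ∀x (T(x) ∧ T(v)))) ∧ (¬(∃v ∀x (T(x) ∧ T(v))) ∨ ¬(∃z ¬H(z,z)) ∨ (∃q H(q,q)))
Move each ¬ inward, flipping quantifiers it crosses:
  ((∃z ¬H(z,z)) ∧ (∀q ¬H(q,q)) ∨ (∃v ∀x (T(x) ∧ T(v)))) ∧ ((∀v ∃x (¬T(x) ∨ ¬T(v))) ∨ (∀z H(z,z)) ∨ (∃q H(q,q)))
Give each quantifier a distinct variable: v↦w1, x↦u1, z↦w, q↦a.
  ((∃z ¬H(z,z)) ∧ (∀q ¬H(q,q)) ∨ (∃v ∀x (T(x) ∧ T(v)))) ∧ ((∀w1 ∃u1 (¬T(u1) ∨ ¬T(w1))) ∨ (∀w H(w,w)) ∨ (∃a H(a,a)))
Pull the quantifiers to the front (each side's bound variable is not free in the other side):
  ∃z ∀q ∃v ∀x ∀w1 ∃u1 ∀w ∃a ((¬H(z,z) ∧ ¬H(q,q) ∨ T(x) ∧ T(v)) ∧ (¬T(u1) ∨ ¬T(w1) ∨ H(w,w) ∨ H(a,a)))

∃z ∀q ∃v ∀x ∀w1 ∃u1 ∀w ∃a ((¬H(z,z) ∧ ¬H(q,q) ∨ T(x) ∧ T(v)) ∧ (¬T(u1) ∨ ¬T(w1) ∨ H(w,w) ∨ H(a,a)))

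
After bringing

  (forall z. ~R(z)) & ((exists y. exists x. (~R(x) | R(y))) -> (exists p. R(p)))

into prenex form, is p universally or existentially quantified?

First replace A → B with ¬A ∨ B.
  (forall z. ~R(z)) & (~(exists y. exists x. (~R(x) | R(y))) | (exists p. R(p)))
Push ¬ through the quantifiers and connectives to reach negation normal form:
  (forall z. ~R(z)) & ((forall y. forall x. (R(x) & ~R(y))) | (exists p. R(p)))
Extract every quantifier outward, since the variables are now distinct and don't occur free across branches:
  forall z. forall y. forall x. exists p. (~R(z) & (R(x) & ~R(y) | R(p)))
The quantifier exists p sits under an even number of negations (counting the antecedent side of each →), so it remains existential.

existential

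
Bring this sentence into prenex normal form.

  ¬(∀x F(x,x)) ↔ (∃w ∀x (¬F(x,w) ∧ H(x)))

Rewrite implications/biconditionals: A → B as ¬A ∨ B; A ↔ B as (¬A ∨ B) ∧ (¬B ∨ A).
  (¬¬(∀x F(x,x)) ∨ (∃w ∀x (¬F(x,w) ∧ H(x)))) ∧ (¬(∃w ∀x (¬F(x,w) ∧ H(x))) ∨ ¬(∀x F(x,x)))
Push ¬ through the quantifiers and connectives to reach negation normal form:
  ((∀x F(x,x)) ∨ (∃w ∀x (¬F(x,w) ∧ H(x)))) ∧ ((∀w ∃x (F(x,w) ∨ ¬H(x))) ∨ (∃x ¬F(x,x)))
Give each quantifier a distinct variable: x↦z1, w↦a, x↦y, x↦s.
  ((∀x F(x,x)) ∨ (∃w ∀z1 (¬F(z1,w) ∧ H(z1)))) ∧ ((∀a ∃y (F(y,a) ∨ ¬H(y))) ∨ (∃s ¬F(s,s)))
Extract every quantifier outward, since the variables are now distinct and don't occur free across branches:
  ∀x ∃w ∀z1 ∀a ∃y ∃s ((F(x,x) ∨ ¬F(z1,w) ∧ H(z1)) ∧ (F(y,a) ∨ ¬H(y) ∨ ¬F(s,s)))

∀x ∃w ∀z1 ∀a ∃y ∃s ((F(x,x) ∨ ¬F(z1,w) ∧ H(z1)) ∧ (F(y,a) ∨ ¬H(y) ∨ ¬F(s,s)))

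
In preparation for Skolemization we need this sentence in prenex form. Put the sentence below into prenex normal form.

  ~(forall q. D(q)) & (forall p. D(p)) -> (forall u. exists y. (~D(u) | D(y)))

Rewrite implications/biconditionals: A → B as ¬A ∨ B.
  ~(~(forall q. D(q)) & (forall p. D(p))) | (forall u. exists y. (~D(u) | D(y)))
Drive negations inward (¬∀x A ≡ ∃x ¬A, ¬∃x A ≡ ∀x ¬A, De Morgan for ∧/∨):
  (forall q. D(q)) | (exists p. ~D(p)) | (forall u. exists y. (~D(u) | D(y)))
All bound variables are already distinct, so no renaming is needed.
Pull the quantifiers to the front (each side's bound variable is not free in the other side):
  forall q. exists p. forall u. exists y. (D(q) | ~D(p) | ~D(u) | D(y))

forall q. exists p. forall u. exists y. (D(q) | ~D(p) | ~D(u) | D(y))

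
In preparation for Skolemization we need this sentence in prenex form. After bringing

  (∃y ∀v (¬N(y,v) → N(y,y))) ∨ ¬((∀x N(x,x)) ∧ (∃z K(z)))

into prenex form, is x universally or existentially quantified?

Eliminate → and ↔ using ¬ and ∨.
  (∃y ∀v (¬¬N(y,v) ∨ N(y,y))) ∨ ¬((∀x N(x,x)) ∧ (∃z K(z)))
Move each ¬ inward, flipping quantifiers it crosses:
  (∃y ∀v (N(y,v) ∨ N(y,y))) ∨ (∃x ¬N(x,x)) ∨ (∀z ¬K(z))
Finally move all quantifiers to the prefix:
  ∃y ∀v ∃x ∀z (N(y,v) ∨ N(y,y) ∨ ¬N(x,x) ∨ ¬K(z))
The quantifier ∀x sits under an odd number of negations (counting the antecedent side of each →), so it flips to ∃x.

existential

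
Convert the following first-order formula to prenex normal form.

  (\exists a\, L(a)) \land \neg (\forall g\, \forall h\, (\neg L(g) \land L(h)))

Push ¬ through the quantifiers and connectives to reach negation normal form:
  (\exists a\, L(a)) \land (\exists g\, \exists h\, (L(g) \lor \neg L(h)))
Pull the quantifiers to the front (each side's bound variable is not free in the other side):
  \exists a\, \exists g\, \exists h\, (L(a) \land (L(g) \lor \neg L(h)))

\exists a\, \exists g\, \exists h\, (L(a) \land (L(g) \lor \neg L(h)))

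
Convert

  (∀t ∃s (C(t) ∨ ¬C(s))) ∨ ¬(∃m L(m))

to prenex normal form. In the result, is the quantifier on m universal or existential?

universal

Drive negations inward (¬∀x A ≡ ∃x ¬A, ¬∃x A ≡ ∀x ¬A, De Morgan for ∧/∨):
  (∀t ∃s (C(t) ∨ ¬C(s))) ∨ (∀m ¬L(m))
All bound variables are already distinct, so no renaming is needed.
Pull the quantifiers to the front (each side's bound variable is not free in the other side):
  ∀t ∃s ∀m (C(t) ∨ ¬C(s) ∨ ¬L(m))
The quantifier ∃m sits under an odd number of negations, so it flips to ∀m.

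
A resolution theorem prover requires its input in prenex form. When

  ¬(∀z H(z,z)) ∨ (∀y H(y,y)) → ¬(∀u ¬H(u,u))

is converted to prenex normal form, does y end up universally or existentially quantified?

existential

Rewrite implications/biconditionals: A → B as ¬A ∨ B.
  ¬(¬(∀z H(z,z)) ∨ (∀y H(y,y))) ∨ ¬(∀u ¬H(u,u))
Drive negations inward (¬∀x A ≡ ∃x ¬A, ¬∃x A ≡ ∀x ¬A, De Morgan for ∧/∨):
  (∀z H(z,z)) ∧ (∃y ¬H(y,y)) ∨ (∃u H(u,u))
Pull the quantifiers to the front (each side's bound variable is not free in the other side):
  ∀z ∃y ∃u (H(z,z) ∧ ¬H(y,y) ∨ H(u,u))
The quantifier ∀y sits under an odd number of negations (counting the antecedent side of each →), so it flips to ∃y.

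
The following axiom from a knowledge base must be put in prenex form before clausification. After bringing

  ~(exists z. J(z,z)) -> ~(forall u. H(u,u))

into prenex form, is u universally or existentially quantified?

existential

Eliminate → and ↔ using ¬ and ∨.
  ~~(exists z. J(z,z)) | ~(forall u. H(u,u))
Drive negations inward (¬∀x A ≡ ∃x ¬A, ¬∃x A ≡ ∀x ¬A, De Morgan for ∧/∨):
  (exists z. J(z,z)) | (exists u. ~H(u,u))
All bound variables are already distinct, so no renaming is needed.
Finally move all quantifiers to the prefix:
  exists z. exists u. (J(z,z) | ~H(u,u))
The quantifier forall u sits under an odd number of negations (counting the antecedent side of each →), so it flips to exists u.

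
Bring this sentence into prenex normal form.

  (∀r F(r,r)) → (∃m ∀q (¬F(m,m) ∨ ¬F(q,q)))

Eliminate → and ↔ using ¬ and ∨.
  ¬(∀r F(r,r)) ∨ (∃m ∀q (¬F(m,m) ∨ ¬F(q,q)))
Push ¬ through the quantifiers and connectives to reach negation normal form:
  (∃r ¬F(r,r)) ∨ (∃m ∀q (¬F(m,m) ∨ ¬F(q,q)))
All bound variables are already distinct, so no renaming is needed.
Pull the quantifiers to the front (each side's bound variable is not free in the other side):
  ∃r ∃m ∀q (¬F(r,r) ∨ ¬F(m,m) ∨ ¬F(q,q))

∃r ∃m ∀q (¬F(r,r) ∨ ¬F(m,m) ∨ ¬F(q,q))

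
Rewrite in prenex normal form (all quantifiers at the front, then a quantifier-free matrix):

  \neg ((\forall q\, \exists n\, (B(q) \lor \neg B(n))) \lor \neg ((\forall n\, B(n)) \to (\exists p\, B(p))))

Eliminate → and ↔ using ¬ and ∨.
  \neg ((\forall q\, \exists n\, (B(q) \lor \neg B(n))) \lor \neg (\neg (\forall n\, B(n)) \lor (\exists p\, B(p))))
Move each ¬ inward, flipping quantifiers it crosses:
  (\exists q\, \forall n\, (\neg B(q) \land B(n))) \land ((\exists n\, \neg B(n)) \lor (\exists p\, B(p)))
Standardize variables apart so no two quantifiers bind the same name: n↦a.
  (\exists q\, \forall n\, (\neg B(q) \land B(n))) \land ((\exists a\, \neg B(a)) \lor (\exists p\, B(p)))
Finally move all quantifiers to the prefix:
  \exists q\, \forall n\, \exists a\, \exists p\, (\neg B(q) \land B(n) \land (\neg B(a) \lor B(p)))

\exists q\, \forall n\, \exists a\, \exists p\, (\neg B(q) \land B(n) \land (\neg B(a) \lor B(p)))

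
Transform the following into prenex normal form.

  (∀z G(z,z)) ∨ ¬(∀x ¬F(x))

Drive negations inward (¬∀x A ≡ ∃x ¬A, ¬∃x A ≡ ∀x ¬A, De Morgan for ∧/∨):
  (∀z G(z,z)) ∨ (∃x F(x))
All bound variables are already distinct, so no renaming is needed.
Pull the quantifiers to the front (each side's bound variable is not free in the other side):
  ∀z ∃x (G(z,z) ∨ F(x))

∀z ∃x (G(z,z) ∨ F(x))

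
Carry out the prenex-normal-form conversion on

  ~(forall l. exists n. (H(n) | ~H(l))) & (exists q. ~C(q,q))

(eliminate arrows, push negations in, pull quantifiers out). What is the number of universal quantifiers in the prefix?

1

Drive negations inward (¬∀x A ≡ ∃x ¬A, ¬∃x A ≡ ∀x ¬A, De Morgan for ∧/∨):
  (exists l. forall n. (~H(n) & H(l))) & (exists q. ~C(q,q))
Finally move all quantifiers to the prefix:
  exists l. forall n. exists q. (~H(n) & H(l) & ~C(q,q))
The prefix is exists l forall n exists q: 1 universal, 2 existential.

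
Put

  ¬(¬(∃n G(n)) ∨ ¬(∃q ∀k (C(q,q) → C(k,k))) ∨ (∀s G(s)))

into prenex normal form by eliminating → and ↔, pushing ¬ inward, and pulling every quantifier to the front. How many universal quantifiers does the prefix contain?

First replace A → B with ¬A ∨ B.
  ¬(¬(∃n G(n)) ∨ ¬(∃q ∀k (¬C(q,q) ∨ C(k,k))) ∨ (∀s G(s)))
Drive negations inward (¬∀x A ≡ ∃x ¬A, ¬∃x A ≡ ∀x ¬A, De Morgan for ∧/∨):
  (∃n G(n)) ∧ (∃q ∀k (¬C(q,q) ∨ C(k,k))) ∧ (∃s ¬G(s))
All bound variables are already distinct, so no renaming is needed.
Extract every quantifier outward, since the variables are now distinct and don't occur free across branches:
  ∃n ∃q ∀k ∃s (G(n) ∧ (¬C(q,q) ∨ C(k,k)) ∧ ¬G(s))
The prefix is ∃n ∃q ∀k ∃s: 1 universal, 3 existential.

1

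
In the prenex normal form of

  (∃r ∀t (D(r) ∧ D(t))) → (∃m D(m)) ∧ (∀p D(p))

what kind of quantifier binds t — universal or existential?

First replace A → B with ¬A ∨ B.
  ¬(∃r ∀t (D(r) ∧ D(t))) ∨ (∃m D(m)) ∧ (∀p D(p))
Drive negations inward (¬∀x A ≡ ∃x ¬A, ¬∃x A ≡ ∀x ¬A, De Morgan for ∧/∨):
  (∀r ∃t (¬D(r) ∨ ¬D(t))) ∨ (∃m D(m)) ∧ (∀p D(p))
All bound variables are already distinct, so no renaming is needed.
Finally move all quantifiers to the prefix:
  ∀r ∃t ∃m ∀p (¬D(r) ∨ ¬D(t) ∨ D(m) ∧ D(p))
The quantifier ∀t sits under an odd number of negations (counting the antecedent side of each →), so it flips to ∃t.

existential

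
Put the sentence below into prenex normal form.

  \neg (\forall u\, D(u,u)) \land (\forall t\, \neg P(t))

\exists u\, \forall t\, (\neg D(u,u) \land \neg P(t))

Push ¬ through the quantifiers and connectives to reach negation normal form:
  (\exists u\, \neg D(u,u)) \land (\forall t\, \neg P(t))
Extract every quantifier outward, since the variables are now distinct and don't occur free across branches:
  \exists u\, \forall t\, (\neg D(u,u) \land \neg P(t))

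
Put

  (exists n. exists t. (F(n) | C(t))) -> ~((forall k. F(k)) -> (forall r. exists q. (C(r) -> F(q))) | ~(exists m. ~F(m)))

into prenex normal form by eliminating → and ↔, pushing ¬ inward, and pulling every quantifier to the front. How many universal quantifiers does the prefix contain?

4

Eliminate → and ↔ using ¬ and ∨.
  ~(exists n. exists t. (F(n) | C(t))) | ~(~(forall k. F(k)) | (forall r. exists q. (~C(r) | F(q))) | ~(exists m. ~F(m)))
Push ¬ through the quantifiers and connectives to reach negation normal form:
  (forall n. forall t. (~F(n) & ~C(t))) | (forall k. F(k)) & (exists r. forall q. (C(r) & ~F(q))) & (exists m. ~F(m))
All bound variables are already distinct, so no renaming is needed.
Extract every quantifier outward, since the variables are now distinct and don't occur free across branches:
  forall n. forall t. forall k. exists r. forall q. exists m. (~F(n) & ~C(t) | F(k) & C(r) & ~F(q) & ~F(m))
The prefix is forall n forall t forall k exists r forall q exists m: 4 universal, 2 existential.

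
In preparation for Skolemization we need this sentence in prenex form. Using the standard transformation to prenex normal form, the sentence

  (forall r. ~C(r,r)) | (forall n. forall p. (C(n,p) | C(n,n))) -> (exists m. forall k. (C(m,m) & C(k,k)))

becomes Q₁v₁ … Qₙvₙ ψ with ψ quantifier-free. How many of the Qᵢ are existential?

4

Eliminate → and ↔ using ¬ and ∨.
  ~((forall r. ~C(r,r)) | (forall n. forall p. (C(n,p) | C(n,n)))) | (exists m. forall k. (C(m,m) & C(k,k)))
Move each ¬ inward, flipping quantifiers it crosses:
  (exists r. C(r,r)) & (exists n. exists p. (~C(n,p) & ~C(n,n))) | (exists m. forall k. (C(m,m) & C(k,k)))
All bound variables are already distinct, so no renaming is needed.
Finally move all quantifiers to the prefix:
  exists r. exists n. exists p. exists m. forall k. (C(r,r) & ~C(n,p) & ~C(n,n) | C(m,m) & C(k,k))
The prefix is exists r exists n exists p exists m forall k: 1 universal, 4 existential.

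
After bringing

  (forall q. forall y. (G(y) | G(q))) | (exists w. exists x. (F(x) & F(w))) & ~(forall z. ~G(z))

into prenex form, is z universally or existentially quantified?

existential

Move each ¬ inward, flipping quantifiers it crosses:
  (forall q. forall y. (G(y) | G(q))) | (exists w. exists x. (F(x) & F(w))) & (exists z. G(z))
All bound variables are already distinct, so no renaming is needed.
Pull the quantifiers to the front (each side's bound variable is not free in the other side):
  forall q. forall y. exists w. exists x. exists z. (G(y) | G(q) | F(x) & F(w) & G(z))
The quantifier forall z sits under an odd number of negations, so it flips to exists z.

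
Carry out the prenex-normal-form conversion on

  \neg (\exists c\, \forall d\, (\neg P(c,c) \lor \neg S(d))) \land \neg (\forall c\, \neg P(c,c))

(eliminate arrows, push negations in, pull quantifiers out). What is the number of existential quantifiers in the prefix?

Push ¬ through the quantifiers and connectives to reach negation normal form:
  (\forall c\, \exists d\, (P(c,c) \land S(d))) \land (\exists c\, P(c,c))
Rename bound variables to avoid capture: c↦v.
  (\forall c\, \exists d\, (P(c,c) \land S(d))) \land (\exists v\, P(v,v))
Extract every quantifier outward, since the variables are now distinct and don't occur free across branches:
  \forall c\, \exists d\, \exists v\, (P(c,c) \land S(d) \land P(v,v))
The prefix is \forall c \exists d \exists v: 1 universal, 2 existential.

2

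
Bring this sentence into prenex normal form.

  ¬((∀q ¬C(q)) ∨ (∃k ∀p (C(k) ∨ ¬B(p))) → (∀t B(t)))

First replace A → B with ¬A ∨ B.
  ¬(¬((∀q ¬C(q)) ∨ (∃k ∀p (C(k) ∨ ¬B(p)))) ∨ (∀t B(t)))
Push ¬ through the quantifiers and connectives to reach negation normal form:
  ((∀q ¬C(q)) ∨ (∃k ∀p (C(k) ∨ ¬B(p)))) ∧ (∃t ¬B(t))
All bound variables are already distinct, so no renaming is needed.
Extract every quantifier outward, since the variables are now distinct and don't occur free across branches:
  ∀q ∃k ∀p ∃t ((¬C(q) ∨ C(k) ∨ ¬B(p)) ∧ ¬B(t))

∀q ∃k ∀p ∃t ((¬C(q) ∨ C(k) ∨ ¬B(p)) ∧ ¬B(t))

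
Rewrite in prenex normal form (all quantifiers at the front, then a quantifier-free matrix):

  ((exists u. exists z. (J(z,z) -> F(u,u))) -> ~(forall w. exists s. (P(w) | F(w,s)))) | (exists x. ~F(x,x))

forall u. forall z. exists w. forall s. exists x. (J(z,z) & ~F(u,u) | ~P(w) & ~F(w,s) | ~F(x,x))

First replace A → B with ¬A ∨ B.
  ~(exists u. exists z. (~J(z,z) | F(u,u))) | ~(forall w. exists s. (P(w) | F(w,s))) | (exists x. ~F(x,x))
Drive negations inward (¬∀x A ≡ ∃x ¬A, ¬∃x A ≡ ∀x ¬A, De Morgan for ∧/∨):
  (forall u. forall z. (J(z,z) & ~F(u,u))) | (exists w. forall s. (~P(w) & ~F(w,s))) | (exists x. ~F(x,x))
Pull the quantifiers to the front (each side's bound variable is not free in the other side):
  forall u. forall z. exists w. forall s. exists x. (J(z,z) & ~F(u,u) | ~P(w) & ~F(w,s) | ~F(x,x))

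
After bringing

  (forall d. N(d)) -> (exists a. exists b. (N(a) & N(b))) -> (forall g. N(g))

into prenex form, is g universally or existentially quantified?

universal

Eliminate → and ↔ using ¬ and ∨.
  ~(forall d. N(d)) | ~(exists a. exists b. (N(a) & N(b))) | (forall g. N(g))
Move each ¬ inward, flipping quantifiers it crosses:
  (exists d. ~N(d)) | (forall a. forall b. (~N(a) | ~N(b))) | (forall g. N(g))
All bound variables are already distinct, so no renaming is needed.
Extract every quantifier outward, since the variables are now distinct and don't occur free across branches:
  exists d. forall a. forall b. forall g. (~N(d) | ~N(a) | ~N(b) | N(g))
The quantifier forall g sits under an even number of negations (counting the antecedent side of each →), so it remains universal.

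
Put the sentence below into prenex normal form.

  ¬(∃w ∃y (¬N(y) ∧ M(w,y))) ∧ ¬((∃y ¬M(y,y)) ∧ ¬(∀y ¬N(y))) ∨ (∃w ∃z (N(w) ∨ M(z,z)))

Push ¬ through the quantifiers and connectives to reach negation normal form:
  (∀w ∀y (N(y) ∨ ¬M(w,y))) ∧ ((∀y M(y,y)) ∨ (∀y ¬N(y))) ∨ (∃w ∃z (N(w) ∨ M(z,z)))
Standardize variables apart so no two quantifiers bind the same name: y↦x, y↦v, w↦q.
  (∀w ∀y (N(y) ∨ ¬M(w,y))) ∧ ((∀x M(x,x)) ∨ (∀v ¬N(v))) ∨ (∃q ∃z (N(q) ∨ M(z,z)))
Finally move all quantifiers to the prefix:
  ∀w ∀y ∀x ∀v ∃q ∃z ((N(y) ∨ ¬M(w,y)) ∧ (M(x,x) ∨ ¬N(v)) ∨ N(q) ∨ M(z,z))

∀w ∀y ∀x ∀v ∃q ∃z ((N(y) ∨ ¬M(w,y)) ∧ (M(x,x) ∨ ¬N(v)) ∨ N(q) ∨ M(z,z))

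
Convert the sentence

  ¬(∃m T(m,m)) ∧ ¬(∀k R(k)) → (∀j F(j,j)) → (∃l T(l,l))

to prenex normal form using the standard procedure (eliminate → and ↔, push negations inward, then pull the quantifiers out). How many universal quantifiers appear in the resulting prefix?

1

First replace A → B with ¬A ∨ B.
  ¬(¬(∃m T(m,m)) ∧ ¬(∀k R(k))) ∨ ¬(∀j F(j,j)) ∨ (∃l T(l,l))
Move each ¬ inward, flipping quantifiers it crosses:
  (∃m T(m,m)) ∨ (∀k R(k)) ∨ (∃j ¬F(j,j)) ∨ (∃l T(l,l))
Pull the quantifiers to the front (each side's bound variable is not free in the other side):
  ∃m ∀k ∃j ∃l (T(m,m) ∨ R(k) ∨ ¬F(j,j) ∨ T(l,l))
The prefix is ∃m ∀k ∃j ∃l: 1 universal, 3 existential.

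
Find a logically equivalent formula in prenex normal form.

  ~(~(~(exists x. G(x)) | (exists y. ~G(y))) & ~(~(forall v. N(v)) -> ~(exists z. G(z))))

forall x. exists y. forall v. forall z. (~G(x) | ~G(y) | N(v) | ~G(z))

Rewrite implications/biconditionals: A → B as ¬A ∨ B.
  ~(~(~(exists x. G(x)) | (exists y. ~G(y))) & ~(~~(forall v. N(v)) | ~(exists z. G(z))))
Push ¬ through the quantifiers and connectives to reach negation normal form:
  (forall x. ~G(x)) | (exists y. ~G(y)) | (forall v. N(v)) | (forall z. ~G(z))
All bound variables are already distinct, so no renaming is needed.
Finally move all quantifiers to the prefix:
  forall x. exists y. forall v. forall z. (~G(x) | ~G(y) | N(v) | ~G(z))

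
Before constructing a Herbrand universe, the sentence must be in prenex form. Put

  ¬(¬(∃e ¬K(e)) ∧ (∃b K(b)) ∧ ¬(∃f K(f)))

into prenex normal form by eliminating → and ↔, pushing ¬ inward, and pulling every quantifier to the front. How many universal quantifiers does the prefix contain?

1

Drive negations inward (¬∀x A ≡ ∃x ¬A, ¬∃x A ≡ ∀x ¬A, De Morgan for ∧/∨):
  (∃e ¬K(e)) ∨ (∀b ¬K(b)) ∨ (∃f K(f))
Extract every quantifier outward, since the variables are now distinct and don't occur free across branches:
  ∃e ∀b ∃f (¬K(e) ∨ ¬K(b) ∨ K(f))
The prefix is ∃e ∀b ∃f: 1 universal, 2 existential.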